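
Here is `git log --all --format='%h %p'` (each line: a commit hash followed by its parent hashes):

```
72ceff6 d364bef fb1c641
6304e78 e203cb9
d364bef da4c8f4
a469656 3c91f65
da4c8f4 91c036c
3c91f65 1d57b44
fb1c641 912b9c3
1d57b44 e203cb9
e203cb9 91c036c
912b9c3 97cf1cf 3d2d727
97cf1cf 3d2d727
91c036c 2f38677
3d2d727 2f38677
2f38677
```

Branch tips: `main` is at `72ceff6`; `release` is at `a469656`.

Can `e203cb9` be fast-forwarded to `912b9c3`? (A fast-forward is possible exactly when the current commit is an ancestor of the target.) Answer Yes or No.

No

A fast-forward from e203cb9 to 912b9c3 is possible iff e203cb9 is an ancestor of 912b9c3.
Ancestors of 912b9c3: {2f38677, 3d2d727, 912b9c3, 97cf1cf}.
e203cb9 is not among them, so fast-forward is not possible.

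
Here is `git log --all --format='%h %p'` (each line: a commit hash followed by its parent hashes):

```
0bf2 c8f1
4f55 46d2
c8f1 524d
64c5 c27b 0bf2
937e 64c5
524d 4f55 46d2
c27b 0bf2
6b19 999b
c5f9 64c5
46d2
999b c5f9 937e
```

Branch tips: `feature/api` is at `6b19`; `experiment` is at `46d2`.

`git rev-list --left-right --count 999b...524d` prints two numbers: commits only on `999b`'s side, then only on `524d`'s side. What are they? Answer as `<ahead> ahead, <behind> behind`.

7 ahead, 0 behind

Reachable from 999b: {0bf2, 46d2, 4f55, 524d, 64c5, 937e, 999b, c27b, c5f9, c8f1}.
Reachable from 524d: {46d2, 4f55, 524d}.
Only in 999b's history (ahead): {0bf2, 64c5, 937e, 999b, c27b, c5f9, c8f1} — 7.
Only in 524d's history (behind): {} — 0.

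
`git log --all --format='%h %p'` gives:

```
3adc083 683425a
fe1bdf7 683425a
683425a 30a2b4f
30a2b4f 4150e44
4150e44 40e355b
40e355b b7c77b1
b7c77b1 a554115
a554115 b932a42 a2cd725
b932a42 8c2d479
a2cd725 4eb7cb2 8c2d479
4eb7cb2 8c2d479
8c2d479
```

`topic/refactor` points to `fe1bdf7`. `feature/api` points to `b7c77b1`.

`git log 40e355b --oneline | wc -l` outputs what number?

7

Walking parent pointers from 40e355b: reachable set = {40e355b, 4eb7cb2, 8c2d479, a2cd725, a554115, b7c77b1, b932a42}.
That is 7 commits.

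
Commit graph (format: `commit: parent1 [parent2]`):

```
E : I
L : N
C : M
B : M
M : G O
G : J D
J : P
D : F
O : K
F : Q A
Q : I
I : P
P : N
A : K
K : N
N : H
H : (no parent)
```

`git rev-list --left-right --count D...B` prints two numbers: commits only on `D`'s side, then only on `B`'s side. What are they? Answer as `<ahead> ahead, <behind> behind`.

0 ahead, 5 behind

Reachable from D: {A, D, F, H, I, K, N, P, Q}.
Reachable from B: {A, B, D, F, G, H, I, J, K, M, N, O, P, Q}.
Only in D's history (ahead): {} — 0.
Only in B's history (behind): {B, G, J, M, O} — 5.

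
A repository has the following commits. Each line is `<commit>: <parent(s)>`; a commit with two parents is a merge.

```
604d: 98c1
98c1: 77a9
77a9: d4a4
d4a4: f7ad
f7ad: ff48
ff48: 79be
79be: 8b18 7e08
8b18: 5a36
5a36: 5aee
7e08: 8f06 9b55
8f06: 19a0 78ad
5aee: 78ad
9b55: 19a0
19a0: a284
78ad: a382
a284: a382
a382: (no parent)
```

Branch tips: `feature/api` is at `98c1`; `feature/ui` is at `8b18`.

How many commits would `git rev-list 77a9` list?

15

Walking parent pointers from 77a9: reachable set = {19a0, 5a36, 5aee, 77a9, 78ad, 79be, 7e08, 8b18, 8f06, 9b55, a284, a382, d4a4, f7ad, ff48}.
That is 15 commits.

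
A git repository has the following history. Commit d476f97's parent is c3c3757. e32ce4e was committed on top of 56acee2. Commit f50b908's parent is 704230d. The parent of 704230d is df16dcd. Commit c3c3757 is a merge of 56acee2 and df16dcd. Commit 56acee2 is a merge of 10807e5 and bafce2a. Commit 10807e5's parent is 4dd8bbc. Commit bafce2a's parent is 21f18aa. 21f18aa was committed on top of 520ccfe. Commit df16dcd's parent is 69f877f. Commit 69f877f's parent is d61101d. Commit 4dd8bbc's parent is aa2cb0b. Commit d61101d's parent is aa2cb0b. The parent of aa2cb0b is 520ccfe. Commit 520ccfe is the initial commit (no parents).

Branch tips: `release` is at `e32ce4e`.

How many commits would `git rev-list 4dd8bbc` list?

3

Walking parent pointers from 4dd8bbc: reachable set = {4dd8bbc, 520ccfe, aa2cb0b}.
That is 3 commits.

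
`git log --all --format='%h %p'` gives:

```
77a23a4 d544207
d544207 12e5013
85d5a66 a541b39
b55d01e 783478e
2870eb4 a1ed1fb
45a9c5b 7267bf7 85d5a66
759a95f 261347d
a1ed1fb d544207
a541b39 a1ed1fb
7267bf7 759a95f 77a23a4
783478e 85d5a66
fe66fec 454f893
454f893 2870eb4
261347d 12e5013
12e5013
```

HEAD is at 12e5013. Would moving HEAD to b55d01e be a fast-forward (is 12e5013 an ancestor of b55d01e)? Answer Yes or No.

Yes

A fast-forward from 12e5013 to b55d01e is possible iff 12e5013 is an ancestor of b55d01e.
Ancestors of b55d01e: {12e5013, 783478e, 85d5a66, a1ed1fb, a541b39, b55d01e, d544207}.
12e5013 is among them, so fast-forward is possible.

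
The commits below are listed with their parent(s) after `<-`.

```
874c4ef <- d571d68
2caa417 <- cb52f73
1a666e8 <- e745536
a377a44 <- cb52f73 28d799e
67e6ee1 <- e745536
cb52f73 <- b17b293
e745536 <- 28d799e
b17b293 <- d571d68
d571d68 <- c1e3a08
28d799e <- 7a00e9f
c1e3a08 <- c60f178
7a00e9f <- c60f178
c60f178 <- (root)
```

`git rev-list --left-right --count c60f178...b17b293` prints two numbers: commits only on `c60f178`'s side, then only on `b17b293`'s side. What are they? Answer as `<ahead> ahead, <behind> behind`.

0 ahead, 3 behind

Reachable from c60f178: {c60f178}.
Reachable from b17b293: {b17b293, c1e3a08, c60f178, d571d68}.
Only in c60f178's history (ahead): {} — 0.
Only in b17b293's history (behind): {b17b293, c1e3a08, d571d68} — 3.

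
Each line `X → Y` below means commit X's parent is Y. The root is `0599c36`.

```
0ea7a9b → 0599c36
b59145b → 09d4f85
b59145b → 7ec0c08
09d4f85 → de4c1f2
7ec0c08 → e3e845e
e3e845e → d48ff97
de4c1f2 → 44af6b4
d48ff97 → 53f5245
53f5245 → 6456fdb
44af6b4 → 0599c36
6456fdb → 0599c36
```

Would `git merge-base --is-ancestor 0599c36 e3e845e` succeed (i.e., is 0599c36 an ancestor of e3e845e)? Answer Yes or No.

Ancestors of e3e845e (commits reachable by following parents): {0599c36, 53f5245, 6456fdb, d48ff97, e3e845e}.
0599c36 is in that set, so it is an ancestor of e3e845e.

Yes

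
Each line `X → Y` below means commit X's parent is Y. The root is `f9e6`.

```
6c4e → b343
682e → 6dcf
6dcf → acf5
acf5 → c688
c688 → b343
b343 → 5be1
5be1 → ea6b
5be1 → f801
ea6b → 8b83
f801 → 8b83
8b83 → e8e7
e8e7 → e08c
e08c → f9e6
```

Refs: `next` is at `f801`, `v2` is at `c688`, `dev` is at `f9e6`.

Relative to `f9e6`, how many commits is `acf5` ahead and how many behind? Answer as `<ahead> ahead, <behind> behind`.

9 ahead, 0 behind

Reachable from acf5: {5be1, 8b83, acf5, b343, c688, e08c, e8e7, ea6b, f801, f9e6}.
Reachable from f9e6: {f9e6}.
Only in acf5's history (ahead): {5be1, 8b83, acf5, b343, c688, e08c, e8e7, ea6b, f801} — 9.
Only in f9e6's history (behind): {} — 0.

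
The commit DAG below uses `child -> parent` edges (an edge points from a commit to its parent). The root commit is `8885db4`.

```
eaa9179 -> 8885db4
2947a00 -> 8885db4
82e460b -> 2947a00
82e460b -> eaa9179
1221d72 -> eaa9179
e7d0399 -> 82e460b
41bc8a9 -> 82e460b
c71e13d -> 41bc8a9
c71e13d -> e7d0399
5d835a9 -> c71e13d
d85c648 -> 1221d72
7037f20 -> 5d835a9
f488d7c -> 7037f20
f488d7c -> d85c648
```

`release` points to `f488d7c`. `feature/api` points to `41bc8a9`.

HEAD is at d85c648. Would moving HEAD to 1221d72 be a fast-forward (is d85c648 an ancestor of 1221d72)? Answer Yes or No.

No

A fast-forward from d85c648 to 1221d72 is possible iff d85c648 is an ancestor of 1221d72.
Ancestors of 1221d72: {1221d72, 8885db4, eaa9179}.
d85c648 is not among them, so fast-forward is not possible.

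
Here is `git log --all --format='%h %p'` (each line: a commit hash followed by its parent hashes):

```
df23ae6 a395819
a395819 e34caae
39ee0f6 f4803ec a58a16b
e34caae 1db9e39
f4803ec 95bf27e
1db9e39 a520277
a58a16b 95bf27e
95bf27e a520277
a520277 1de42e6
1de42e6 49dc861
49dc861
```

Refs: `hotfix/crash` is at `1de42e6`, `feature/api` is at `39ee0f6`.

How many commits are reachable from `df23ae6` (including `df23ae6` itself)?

7

Walking parent pointers from df23ae6: reachable set = {1db9e39, 1de42e6, 49dc861, a395819, a520277, df23ae6, e34caae}.
That is 7 commits.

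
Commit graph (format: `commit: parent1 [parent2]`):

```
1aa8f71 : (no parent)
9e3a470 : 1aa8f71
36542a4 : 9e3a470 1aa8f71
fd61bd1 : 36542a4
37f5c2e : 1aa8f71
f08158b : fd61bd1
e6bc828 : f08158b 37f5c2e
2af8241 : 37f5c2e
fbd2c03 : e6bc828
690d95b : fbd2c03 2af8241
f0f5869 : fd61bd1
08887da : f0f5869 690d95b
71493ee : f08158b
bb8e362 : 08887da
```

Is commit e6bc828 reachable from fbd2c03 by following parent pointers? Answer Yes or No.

Yes

Ancestors of fbd2c03 (commits reachable by following parents): {1aa8f71, 36542a4, 37f5c2e, 9e3a470, e6bc828, f08158b, fbd2c03, fd61bd1}.
e6bc828 is in that set, so it is an ancestor of fbd2c03.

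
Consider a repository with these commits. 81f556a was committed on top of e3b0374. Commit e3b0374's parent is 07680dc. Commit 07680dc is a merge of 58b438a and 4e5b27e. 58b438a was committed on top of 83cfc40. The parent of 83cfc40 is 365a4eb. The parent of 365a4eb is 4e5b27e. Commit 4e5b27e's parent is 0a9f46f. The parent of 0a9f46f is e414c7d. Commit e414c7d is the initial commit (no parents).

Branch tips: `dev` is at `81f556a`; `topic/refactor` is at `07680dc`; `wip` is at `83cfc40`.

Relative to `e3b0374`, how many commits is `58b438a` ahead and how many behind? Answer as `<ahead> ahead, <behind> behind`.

0 ahead, 2 behind

Reachable from 58b438a: {0a9f46f, 365a4eb, 4e5b27e, 58b438a, 83cfc40, e414c7d}.
Reachable from e3b0374: {07680dc, 0a9f46f, 365a4eb, 4e5b27e, 58b438a, 83cfc40, e3b0374, e414c7d}.
Only in 58b438a's history (ahead): {} — 0.
Only in e3b0374's history (behind): {07680dc, e3b0374} — 2.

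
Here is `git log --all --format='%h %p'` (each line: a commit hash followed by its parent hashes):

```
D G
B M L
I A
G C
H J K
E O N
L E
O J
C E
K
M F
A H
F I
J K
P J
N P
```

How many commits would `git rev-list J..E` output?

Reachable from E: {E, J, K, N, O, P}.
Reachable from J: {J, K}.
In E's history but not J's: {E, N, O, P} — 4 commits.

4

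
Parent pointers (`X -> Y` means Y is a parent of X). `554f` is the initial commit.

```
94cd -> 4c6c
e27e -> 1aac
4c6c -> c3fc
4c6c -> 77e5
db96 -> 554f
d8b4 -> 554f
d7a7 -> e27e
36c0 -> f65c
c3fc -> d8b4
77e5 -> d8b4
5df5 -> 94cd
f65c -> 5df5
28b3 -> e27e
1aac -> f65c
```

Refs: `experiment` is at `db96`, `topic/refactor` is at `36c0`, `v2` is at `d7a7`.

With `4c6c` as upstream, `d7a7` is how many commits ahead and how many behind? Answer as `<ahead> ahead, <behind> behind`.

Reachable from d7a7: {1aac, 4c6c, 554f, 5df5, 77e5, 94cd, c3fc, d7a7, d8b4, e27e, f65c}.
Reachable from 4c6c: {4c6c, 554f, 77e5, c3fc, d8b4}.
Only in d7a7's history (ahead): {1aac, 5df5, 94cd, d7a7, e27e, f65c} — 6.
Only in 4c6c's history (behind): {} — 0.

6 ahead, 0 behind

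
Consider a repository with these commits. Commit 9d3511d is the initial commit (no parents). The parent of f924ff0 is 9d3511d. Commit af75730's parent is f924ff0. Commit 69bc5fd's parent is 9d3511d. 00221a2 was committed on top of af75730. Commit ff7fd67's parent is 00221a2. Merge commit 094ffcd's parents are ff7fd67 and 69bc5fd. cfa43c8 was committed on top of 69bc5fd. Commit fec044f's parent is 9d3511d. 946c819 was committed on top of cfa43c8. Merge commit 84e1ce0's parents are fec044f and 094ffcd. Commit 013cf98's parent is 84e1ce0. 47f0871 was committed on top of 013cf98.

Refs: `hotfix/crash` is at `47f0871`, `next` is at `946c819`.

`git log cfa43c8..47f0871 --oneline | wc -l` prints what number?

Reachable from 47f0871: {00221a2, 013cf98, 094ffcd, 47f0871, 69bc5fd, 84e1ce0, 9d3511d, af75730, f924ff0, fec044f, ff7fd67}.
Reachable from cfa43c8: {69bc5fd, 9d3511d, cfa43c8}.
In 47f0871's history but not cfa43c8's: {00221a2, 013cf98, 094ffcd, 47f0871, 84e1ce0, af75730, f924ff0, fec044f, ff7fd67} — 9 commits.

9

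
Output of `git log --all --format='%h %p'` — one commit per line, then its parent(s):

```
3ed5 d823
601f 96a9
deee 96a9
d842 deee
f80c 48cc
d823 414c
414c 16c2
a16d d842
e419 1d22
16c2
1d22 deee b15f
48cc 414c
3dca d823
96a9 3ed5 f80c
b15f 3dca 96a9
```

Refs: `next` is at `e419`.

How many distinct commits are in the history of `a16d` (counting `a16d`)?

Walking parent pointers from a16d: reachable set = {16c2, 3ed5, 414c, 48cc, 96a9, a16d, d823, d842, deee, f80c}.
That is 10 commits.

10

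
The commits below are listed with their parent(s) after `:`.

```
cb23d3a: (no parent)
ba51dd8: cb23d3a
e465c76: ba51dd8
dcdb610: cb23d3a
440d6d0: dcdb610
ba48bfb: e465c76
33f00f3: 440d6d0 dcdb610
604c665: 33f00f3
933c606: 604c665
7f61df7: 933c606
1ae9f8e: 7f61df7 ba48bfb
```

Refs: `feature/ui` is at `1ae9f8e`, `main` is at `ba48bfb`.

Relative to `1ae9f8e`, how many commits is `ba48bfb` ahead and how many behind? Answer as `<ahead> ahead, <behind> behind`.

Reachable from ba48bfb: {ba48bfb, ba51dd8, cb23d3a, e465c76}.
Reachable from 1ae9f8e: {1ae9f8e, 33f00f3, 440d6d0, 604c665, 7f61df7, 933c606, ba48bfb, ba51dd8, cb23d3a, dcdb610, e465c76}.
Only in ba48bfb's history (ahead): {} — 0.
Only in 1ae9f8e's history (behind): {1ae9f8e, 33f00f3, 440d6d0, 604c665, 7f61df7, 933c606, dcdb610} — 7.

0 ahead, 7 behind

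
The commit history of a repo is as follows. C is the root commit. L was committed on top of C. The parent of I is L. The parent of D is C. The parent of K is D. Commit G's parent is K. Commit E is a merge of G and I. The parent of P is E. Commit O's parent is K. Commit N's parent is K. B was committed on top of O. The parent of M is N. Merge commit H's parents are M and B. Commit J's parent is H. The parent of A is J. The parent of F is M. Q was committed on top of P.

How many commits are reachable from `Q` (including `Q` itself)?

9

Walking parent pointers from Q: reachable set = {C, D, E, G, I, K, L, P, Q}.
That is 9 commits.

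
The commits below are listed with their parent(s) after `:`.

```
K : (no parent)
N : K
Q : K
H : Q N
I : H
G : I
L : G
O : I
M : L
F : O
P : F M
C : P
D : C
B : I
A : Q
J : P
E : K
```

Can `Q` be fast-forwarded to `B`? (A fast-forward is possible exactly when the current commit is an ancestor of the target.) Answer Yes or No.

A fast-forward from Q to B is possible iff Q is an ancestor of B.
Ancestors of B: {B, H, I, K, N, Q}.
Q is among them, so fast-forward is possible.

Yes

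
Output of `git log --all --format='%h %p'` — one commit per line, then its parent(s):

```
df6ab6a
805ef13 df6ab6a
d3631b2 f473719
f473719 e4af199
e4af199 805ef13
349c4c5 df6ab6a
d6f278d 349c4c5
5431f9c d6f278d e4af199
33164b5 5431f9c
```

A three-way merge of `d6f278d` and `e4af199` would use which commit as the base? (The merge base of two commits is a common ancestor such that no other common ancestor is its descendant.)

df6ab6a

Ancestors of d6f278d: {349c4c5, d6f278d, df6ab6a}.
Ancestors of e4af199: {805ef13, df6ab6a, e4af199}.
Common ancestors: {df6ab6a}.
The only common ancestor is df6ab6a, so it is the merge base.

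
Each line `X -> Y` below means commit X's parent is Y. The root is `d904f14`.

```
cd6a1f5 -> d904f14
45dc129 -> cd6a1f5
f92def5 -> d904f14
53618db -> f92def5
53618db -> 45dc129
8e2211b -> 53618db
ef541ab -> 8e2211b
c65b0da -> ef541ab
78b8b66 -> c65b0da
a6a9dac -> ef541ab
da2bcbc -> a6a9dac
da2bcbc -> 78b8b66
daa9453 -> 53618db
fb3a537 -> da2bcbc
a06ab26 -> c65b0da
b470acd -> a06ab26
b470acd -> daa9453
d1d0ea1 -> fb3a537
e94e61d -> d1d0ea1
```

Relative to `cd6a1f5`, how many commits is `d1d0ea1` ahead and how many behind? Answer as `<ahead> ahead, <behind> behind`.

Reachable from d1d0ea1: {45dc129, 53618db, 78b8b66, 8e2211b, a6a9dac, c65b0da, cd6a1f5, d1d0ea1, d904f14, da2bcbc, ef541ab, f92def5, fb3a537}.
Reachable from cd6a1f5: {cd6a1f5, d904f14}.
Only in d1d0ea1's history (ahead): {45dc129, 53618db, 78b8b66, 8e2211b, a6a9dac, c65b0da, d1d0ea1, da2bcbc, ef541ab, f92def5, fb3a537} — 11.
Only in cd6a1f5's history (behind): {} — 0.

11 ahead, 0 behind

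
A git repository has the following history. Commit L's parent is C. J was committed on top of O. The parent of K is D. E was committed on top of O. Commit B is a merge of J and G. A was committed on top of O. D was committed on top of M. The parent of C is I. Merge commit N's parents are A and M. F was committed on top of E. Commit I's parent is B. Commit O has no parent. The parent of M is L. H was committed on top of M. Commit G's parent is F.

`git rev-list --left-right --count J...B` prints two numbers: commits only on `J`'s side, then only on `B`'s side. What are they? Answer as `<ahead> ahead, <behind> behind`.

0 ahead, 4 behind

Reachable from J: {J, O}.
Reachable from B: {B, E, F, G, J, O}.
Only in J's history (ahead): {} — 0.
Only in B's history (behind): {B, E, F, G} — 4.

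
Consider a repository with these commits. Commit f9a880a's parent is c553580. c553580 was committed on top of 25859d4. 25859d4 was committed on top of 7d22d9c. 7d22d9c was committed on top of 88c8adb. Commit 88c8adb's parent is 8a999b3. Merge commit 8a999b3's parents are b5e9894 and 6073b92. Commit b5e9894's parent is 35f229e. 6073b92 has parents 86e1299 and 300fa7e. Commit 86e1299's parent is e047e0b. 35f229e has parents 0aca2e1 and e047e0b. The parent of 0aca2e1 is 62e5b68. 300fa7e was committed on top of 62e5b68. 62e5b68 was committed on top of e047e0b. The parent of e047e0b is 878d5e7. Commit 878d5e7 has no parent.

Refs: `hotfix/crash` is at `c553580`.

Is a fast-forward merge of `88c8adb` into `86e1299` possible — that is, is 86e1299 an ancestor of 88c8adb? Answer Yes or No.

A fast-forward from 86e1299 to 88c8adb is possible iff 86e1299 is an ancestor of 88c8adb.
Ancestors of 88c8adb: {0aca2e1, 300fa7e, 35f229e, 6073b92, 62e5b68, 86e1299, 878d5e7, 88c8adb, 8a999b3, b5e9894, e047e0b}.
86e1299 is among them, so fast-forward is possible.

Yes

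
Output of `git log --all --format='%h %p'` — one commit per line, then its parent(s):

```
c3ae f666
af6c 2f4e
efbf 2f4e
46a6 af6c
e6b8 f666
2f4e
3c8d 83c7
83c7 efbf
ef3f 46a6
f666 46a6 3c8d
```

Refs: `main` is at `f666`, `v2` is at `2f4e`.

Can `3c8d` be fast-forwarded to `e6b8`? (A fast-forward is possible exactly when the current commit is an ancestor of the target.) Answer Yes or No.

Yes

A fast-forward from 3c8d to e6b8 is possible iff 3c8d is an ancestor of e6b8.
Ancestors of e6b8: {2f4e, 3c8d, 46a6, 83c7, af6c, e6b8, efbf, f666}.
3c8d is among them, so fast-forward is possible.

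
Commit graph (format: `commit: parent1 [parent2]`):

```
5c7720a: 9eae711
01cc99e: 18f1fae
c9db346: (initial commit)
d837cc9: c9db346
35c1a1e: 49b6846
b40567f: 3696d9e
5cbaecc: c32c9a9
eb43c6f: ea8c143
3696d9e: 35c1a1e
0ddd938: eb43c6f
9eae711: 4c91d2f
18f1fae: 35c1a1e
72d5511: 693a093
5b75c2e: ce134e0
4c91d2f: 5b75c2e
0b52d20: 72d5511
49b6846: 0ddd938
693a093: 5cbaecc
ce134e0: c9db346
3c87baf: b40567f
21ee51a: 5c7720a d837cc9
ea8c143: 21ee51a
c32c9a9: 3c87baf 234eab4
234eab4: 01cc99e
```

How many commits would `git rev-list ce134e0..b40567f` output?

Reachable from b40567f: {0ddd938, 21ee51a, 35c1a1e, 3696d9e, 49b6846, 4c91d2f, 5b75c2e, 5c7720a, 9eae711, b40567f, c9db346, ce134e0, d837cc9, ea8c143, eb43c6f}.
Reachable from ce134e0: {c9db346, ce134e0}.
In b40567f's history but not ce134e0's: {0ddd938, 21ee51a, 35c1a1e, 3696d9e, 49b6846, 4c91d2f, 5b75c2e, 5c7720a, 9eae711, b40567f, d837cc9, ea8c143, eb43c6f} — 13 commits.

13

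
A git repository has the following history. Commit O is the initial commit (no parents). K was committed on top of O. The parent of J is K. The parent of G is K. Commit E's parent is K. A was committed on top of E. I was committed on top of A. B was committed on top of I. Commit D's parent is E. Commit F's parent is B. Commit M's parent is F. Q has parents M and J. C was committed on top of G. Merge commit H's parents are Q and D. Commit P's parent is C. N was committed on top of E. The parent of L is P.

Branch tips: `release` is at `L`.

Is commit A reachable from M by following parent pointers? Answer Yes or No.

Yes

Ancestors of M (commits reachable by following parents): {A, B, E, F, I, K, M, O}.
A is in that set, so it is an ancestor of M.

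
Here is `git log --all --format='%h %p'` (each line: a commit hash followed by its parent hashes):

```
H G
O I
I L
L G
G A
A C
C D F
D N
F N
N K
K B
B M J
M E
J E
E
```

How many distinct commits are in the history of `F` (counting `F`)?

Walking parent pointers from F: reachable set = {B, E, F, J, K, M, N}.
That is 7 commits.

7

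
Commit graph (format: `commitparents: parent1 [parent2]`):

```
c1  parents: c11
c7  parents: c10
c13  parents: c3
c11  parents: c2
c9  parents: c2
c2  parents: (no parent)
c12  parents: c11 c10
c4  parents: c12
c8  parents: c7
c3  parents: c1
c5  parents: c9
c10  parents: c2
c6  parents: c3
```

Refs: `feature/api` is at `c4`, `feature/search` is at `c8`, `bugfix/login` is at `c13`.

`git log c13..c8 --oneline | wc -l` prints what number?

Reachable from c8: {c10, c2, c7, c8}.
Reachable from c13: {c1, c11, c13, c2, c3}.
In c8's history but not c13's: {c10, c7, c8} — 3 commits.

3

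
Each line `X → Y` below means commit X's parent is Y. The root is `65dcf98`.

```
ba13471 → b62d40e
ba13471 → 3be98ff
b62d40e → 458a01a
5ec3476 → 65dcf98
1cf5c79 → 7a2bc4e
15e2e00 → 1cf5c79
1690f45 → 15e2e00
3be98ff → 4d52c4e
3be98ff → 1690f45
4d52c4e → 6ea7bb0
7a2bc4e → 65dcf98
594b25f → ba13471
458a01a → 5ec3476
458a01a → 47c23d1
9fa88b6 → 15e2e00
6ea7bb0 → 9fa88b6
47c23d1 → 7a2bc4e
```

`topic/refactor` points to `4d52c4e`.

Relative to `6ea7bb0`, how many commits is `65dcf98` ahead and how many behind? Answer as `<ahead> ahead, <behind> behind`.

Reachable from 65dcf98: {65dcf98}.
Reachable from 6ea7bb0: {15e2e00, 1cf5c79, 65dcf98, 6ea7bb0, 7a2bc4e, 9fa88b6}.
Only in 65dcf98's history (ahead): {} — 0.
Only in 6ea7bb0's history (behind): {15e2e00, 1cf5c79, 6ea7bb0, 7a2bc4e, 9fa88b6} — 5.

0 ahead, 5 behind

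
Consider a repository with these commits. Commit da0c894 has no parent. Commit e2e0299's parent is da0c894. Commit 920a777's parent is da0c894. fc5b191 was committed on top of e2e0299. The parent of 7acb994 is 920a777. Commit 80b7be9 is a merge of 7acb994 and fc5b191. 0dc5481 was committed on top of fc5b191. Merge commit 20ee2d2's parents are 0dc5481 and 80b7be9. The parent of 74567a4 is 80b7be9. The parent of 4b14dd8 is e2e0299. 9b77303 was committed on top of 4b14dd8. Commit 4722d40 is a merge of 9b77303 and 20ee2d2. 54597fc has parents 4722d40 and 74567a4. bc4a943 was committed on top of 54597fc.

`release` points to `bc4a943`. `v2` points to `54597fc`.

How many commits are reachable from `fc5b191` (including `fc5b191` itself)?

3

Walking parent pointers from fc5b191: reachable set = {da0c894, e2e0299, fc5b191}.
That is 3 commits.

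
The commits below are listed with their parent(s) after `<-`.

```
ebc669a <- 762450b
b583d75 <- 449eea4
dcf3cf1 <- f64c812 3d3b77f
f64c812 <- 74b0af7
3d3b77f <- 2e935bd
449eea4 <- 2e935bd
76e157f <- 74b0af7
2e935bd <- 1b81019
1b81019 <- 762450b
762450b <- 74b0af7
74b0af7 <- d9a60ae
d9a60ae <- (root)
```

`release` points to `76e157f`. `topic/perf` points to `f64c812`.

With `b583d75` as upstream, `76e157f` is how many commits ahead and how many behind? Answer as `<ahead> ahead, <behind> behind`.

1 ahead, 5 behind

Reachable from 76e157f: {74b0af7, 76e157f, d9a60ae}.
Reachable from b583d75: {1b81019, 2e935bd, 449eea4, 74b0af7, 762450b, b583d75, d9a60ae}.
Only in 76e157f's history (ahead): {76e157f} — 1.
Only in b583d75's history (behind): {1b81019, 2e935bd, 449eea4, 762450b, b583d75} — 5.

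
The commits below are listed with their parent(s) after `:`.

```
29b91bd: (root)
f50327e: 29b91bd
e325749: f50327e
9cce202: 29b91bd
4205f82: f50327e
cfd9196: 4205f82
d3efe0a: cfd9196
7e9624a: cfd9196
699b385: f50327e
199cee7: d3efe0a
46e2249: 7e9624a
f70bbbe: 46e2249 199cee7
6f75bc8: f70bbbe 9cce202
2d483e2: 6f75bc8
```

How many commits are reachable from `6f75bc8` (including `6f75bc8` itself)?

Walking parent pointers from 6f75bc8: reachable set = {199cee7, 29b91bd, 4205f82, 46e2249, 6f75bc8, 7e9624a, 9cce202, cfd9196, d3efe0a, f50327e, f70bbbe}.
That is 11 commits.

11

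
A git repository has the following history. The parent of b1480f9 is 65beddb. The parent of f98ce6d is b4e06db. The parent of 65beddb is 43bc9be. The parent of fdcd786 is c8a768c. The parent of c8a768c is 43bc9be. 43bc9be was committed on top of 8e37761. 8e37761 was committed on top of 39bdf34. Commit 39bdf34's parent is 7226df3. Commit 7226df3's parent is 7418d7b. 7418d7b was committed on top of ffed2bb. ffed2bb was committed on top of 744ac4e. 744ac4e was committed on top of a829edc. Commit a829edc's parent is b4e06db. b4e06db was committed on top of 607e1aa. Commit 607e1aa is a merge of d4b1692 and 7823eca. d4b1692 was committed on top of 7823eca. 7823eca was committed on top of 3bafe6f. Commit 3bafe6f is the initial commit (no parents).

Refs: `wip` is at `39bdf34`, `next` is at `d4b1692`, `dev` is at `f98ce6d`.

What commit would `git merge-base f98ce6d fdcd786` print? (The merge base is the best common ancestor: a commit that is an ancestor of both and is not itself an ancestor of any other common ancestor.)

Ancestors of f98ce6d: {3bafe6f, 607e1aa, 7823eca, b4e06db, d4b1692, f98ce6d}.
Ancestors of fdcd786: {39bdf34, 3bafe6f, 43bc9be, 607e1aa, 7226df3, 7418d7b, 744ac4e, 7823eca, 8e37761, a829edc, b4e06db, c8a768c, d4b1692, fdcd786, ffed2bb}.
Common ancestors: {3bafe6f, 607e1aa, 7823eca, b4e06db, d4b1692}.
Among these, b4e06db is not an ancestor of any other common ancestor — it is the merge base.

b4e06db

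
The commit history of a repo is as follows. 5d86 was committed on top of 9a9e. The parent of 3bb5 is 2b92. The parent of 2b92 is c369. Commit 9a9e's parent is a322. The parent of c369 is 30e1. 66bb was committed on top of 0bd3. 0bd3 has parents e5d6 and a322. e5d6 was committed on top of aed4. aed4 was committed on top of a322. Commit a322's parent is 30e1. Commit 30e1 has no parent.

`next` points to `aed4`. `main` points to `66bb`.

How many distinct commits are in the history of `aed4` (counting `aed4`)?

3

Walking parent pointers from aed4: reachable set = {30e1, a322, aed4}.
That is 3 commits.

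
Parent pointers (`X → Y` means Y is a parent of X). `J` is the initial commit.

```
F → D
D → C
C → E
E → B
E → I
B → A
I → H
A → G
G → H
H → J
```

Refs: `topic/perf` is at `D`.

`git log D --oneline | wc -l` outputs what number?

9

Walking parent pointers from D: reachable set = {A, B, C, D, E, G, H, I, J}.
That is 9 commits.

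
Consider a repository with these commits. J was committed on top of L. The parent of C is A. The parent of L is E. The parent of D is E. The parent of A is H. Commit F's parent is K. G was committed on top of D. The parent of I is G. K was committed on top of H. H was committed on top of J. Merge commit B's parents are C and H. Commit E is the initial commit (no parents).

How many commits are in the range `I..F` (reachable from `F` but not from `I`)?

Reachable from F: {E, F, H, J, K, L}.
Reachable from I: {D, E, G, I}.
In F's history but not I's: {F, H, J, K, L} — 5 commits.

5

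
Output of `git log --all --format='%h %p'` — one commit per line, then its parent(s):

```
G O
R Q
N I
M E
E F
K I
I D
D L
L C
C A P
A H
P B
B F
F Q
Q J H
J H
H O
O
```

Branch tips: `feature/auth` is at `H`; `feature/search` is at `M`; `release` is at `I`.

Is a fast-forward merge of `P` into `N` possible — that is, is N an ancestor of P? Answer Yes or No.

No

A fast-forward from N to P is possible iff N is an ancestor of P.
Ancestors of P: {B, F, H, J, O, P, Q}.
N is not among them, so fast-forward is not possible.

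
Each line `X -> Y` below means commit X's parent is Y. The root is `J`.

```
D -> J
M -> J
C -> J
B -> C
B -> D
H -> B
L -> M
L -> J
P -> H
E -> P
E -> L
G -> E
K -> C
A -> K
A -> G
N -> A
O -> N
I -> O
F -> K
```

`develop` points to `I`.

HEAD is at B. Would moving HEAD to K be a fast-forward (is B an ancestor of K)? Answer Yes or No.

No

A fast-forward from B to K is possible iff B is an ancestor of K.
Ancestors of K: {C, J, K}.
B is not among them, so fast-forward is not possible.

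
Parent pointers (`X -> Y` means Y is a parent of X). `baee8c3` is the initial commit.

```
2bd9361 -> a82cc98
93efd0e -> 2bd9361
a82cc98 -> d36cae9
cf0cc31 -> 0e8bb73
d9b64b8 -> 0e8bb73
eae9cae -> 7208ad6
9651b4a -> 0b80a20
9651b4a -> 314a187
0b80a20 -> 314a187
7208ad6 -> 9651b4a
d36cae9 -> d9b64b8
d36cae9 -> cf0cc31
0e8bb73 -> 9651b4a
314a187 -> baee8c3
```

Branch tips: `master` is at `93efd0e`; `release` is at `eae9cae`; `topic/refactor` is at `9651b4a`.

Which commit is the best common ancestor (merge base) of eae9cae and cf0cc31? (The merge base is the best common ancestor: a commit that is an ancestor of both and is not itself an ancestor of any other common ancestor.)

Ancestors of eae9cae: {0b80a20, 314a187, 7208ad6, 9651b4a, baee8c3, eae9cae}.
Ancestors of cf0cc31: {0b80a20, 0e8bb73, 314a187, 9651b4a, baee8c3, cf0cc31}.
Common ancestors: {0b80a20, 314a187, 9651b4a, baee8c3}.
Among these, 9651b4a is not an ancestor of any other common ancestor — it is the merge base.

9651b4a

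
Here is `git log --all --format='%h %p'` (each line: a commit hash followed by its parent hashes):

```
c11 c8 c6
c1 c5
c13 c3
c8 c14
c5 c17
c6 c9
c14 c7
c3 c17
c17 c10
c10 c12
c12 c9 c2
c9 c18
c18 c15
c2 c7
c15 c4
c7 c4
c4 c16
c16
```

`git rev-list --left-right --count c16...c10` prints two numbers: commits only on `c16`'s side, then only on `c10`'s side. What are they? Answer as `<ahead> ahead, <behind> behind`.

Reachable from c16: {c16}.
Reachable from c10: {c10, c12, c15, c16, c18, c2, c4, c7, c9}.
Only in c16's history (ahead): {} — 0.
Only in c10's history (behind): {c10, c12, c15, c18, c2, c4, c7, c9} — 8.

0 ahead, 8 behind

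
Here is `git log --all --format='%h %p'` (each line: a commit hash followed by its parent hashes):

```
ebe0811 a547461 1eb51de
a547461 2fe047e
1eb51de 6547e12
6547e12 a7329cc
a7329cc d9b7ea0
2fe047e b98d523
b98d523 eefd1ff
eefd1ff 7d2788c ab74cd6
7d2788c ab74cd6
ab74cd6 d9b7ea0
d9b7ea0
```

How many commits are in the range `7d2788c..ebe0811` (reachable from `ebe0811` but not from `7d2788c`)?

Reachable from ebe0811: {1eb51de, 2fe047e, 6547e12, 7d2788c, a547461, a7329cc, ab74cd6, b98d523, d9b7ea0, ebe0811, eefd1ff}.
Reachable from 7d2788c: {7d2788c, ab74cd6, d9b7ea0}.
In ebe0811's history but not 7d2788c's: {1eb51de, 2fe047e, 6547e12, a547461, a7329cc, b98d523, ebe0811, eefd1ff} — 8 commits.

8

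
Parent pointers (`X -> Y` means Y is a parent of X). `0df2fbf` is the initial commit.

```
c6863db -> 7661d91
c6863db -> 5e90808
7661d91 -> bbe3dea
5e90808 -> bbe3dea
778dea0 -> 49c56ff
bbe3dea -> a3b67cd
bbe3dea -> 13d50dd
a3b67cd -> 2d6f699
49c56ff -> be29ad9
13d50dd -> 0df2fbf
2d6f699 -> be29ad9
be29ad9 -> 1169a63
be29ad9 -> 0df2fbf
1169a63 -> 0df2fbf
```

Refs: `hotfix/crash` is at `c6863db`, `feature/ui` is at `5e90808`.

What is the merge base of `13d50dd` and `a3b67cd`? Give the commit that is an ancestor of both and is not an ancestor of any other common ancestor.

Ancestors of 13d50dd: {0df2fbf, 13d50dd}.
Ancestors of a3b67cd: {0df2fbf, 1169a63, 2d6f699, a3b67cd, be29ad9}.
Common ancestors: {0df2fbf}.
The only common ancestor is 0df2fbf, so it is the merge base.

0df2fbf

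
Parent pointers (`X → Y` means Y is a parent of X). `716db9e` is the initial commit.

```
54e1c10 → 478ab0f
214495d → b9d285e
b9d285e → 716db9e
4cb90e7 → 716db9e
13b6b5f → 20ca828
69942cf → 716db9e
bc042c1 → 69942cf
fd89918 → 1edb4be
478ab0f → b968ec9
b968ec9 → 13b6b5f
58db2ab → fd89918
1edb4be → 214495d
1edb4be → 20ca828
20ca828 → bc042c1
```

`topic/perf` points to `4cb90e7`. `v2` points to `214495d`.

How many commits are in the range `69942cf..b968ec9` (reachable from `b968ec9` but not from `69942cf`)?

Reachable from b968ec9: {13b6b5f, 20ca828, 69942cf, 716db9e, b968ec9, bc042c1}.
Reachable from 69942cf: {69942cf, 716db9e}.
In b968ec9's history but not 69942cf's: {13b6b5f, 20ca828, b968ec9, bc042c1} — 4 commits.

4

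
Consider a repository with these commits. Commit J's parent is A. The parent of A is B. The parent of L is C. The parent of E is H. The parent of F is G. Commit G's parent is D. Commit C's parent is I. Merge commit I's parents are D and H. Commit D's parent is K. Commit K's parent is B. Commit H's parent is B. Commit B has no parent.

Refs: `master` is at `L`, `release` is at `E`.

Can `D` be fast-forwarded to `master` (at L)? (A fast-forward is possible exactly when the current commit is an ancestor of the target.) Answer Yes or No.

A fast-forward from D to L is possible iff D is an ancestor of L.
Ancestors of L: {B, C, D, H, I, K, L}.
D is among them, so fast-forward is possible.

Yes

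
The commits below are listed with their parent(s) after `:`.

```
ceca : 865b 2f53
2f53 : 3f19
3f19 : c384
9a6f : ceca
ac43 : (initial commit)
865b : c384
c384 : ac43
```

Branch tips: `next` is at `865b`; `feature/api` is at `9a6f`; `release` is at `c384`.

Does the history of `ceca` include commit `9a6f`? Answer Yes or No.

Ancestors of ceca: {2f53, 3f19, 865b, ac43, c384, ceca}.
9a6f is not in that set, so it is not an ancestor of ceca.

No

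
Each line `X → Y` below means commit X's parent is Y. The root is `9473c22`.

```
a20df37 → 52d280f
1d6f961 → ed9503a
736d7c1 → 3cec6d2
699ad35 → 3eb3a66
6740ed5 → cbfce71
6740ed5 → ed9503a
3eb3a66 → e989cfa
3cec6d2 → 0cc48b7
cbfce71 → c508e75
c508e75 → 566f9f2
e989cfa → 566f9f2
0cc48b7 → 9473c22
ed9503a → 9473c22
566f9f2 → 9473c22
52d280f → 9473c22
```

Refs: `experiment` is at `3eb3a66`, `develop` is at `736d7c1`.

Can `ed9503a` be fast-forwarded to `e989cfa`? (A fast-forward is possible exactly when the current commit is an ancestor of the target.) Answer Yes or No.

No

A fast-forward from ed9503a to e989cfa is possible iff ed9503a is an ancestor of e989cfa.
Ancestors of e989cfa: {566f9f2, 9473c22, e989cfa}.
ed9503a is not among them, so fast-forward is not possible.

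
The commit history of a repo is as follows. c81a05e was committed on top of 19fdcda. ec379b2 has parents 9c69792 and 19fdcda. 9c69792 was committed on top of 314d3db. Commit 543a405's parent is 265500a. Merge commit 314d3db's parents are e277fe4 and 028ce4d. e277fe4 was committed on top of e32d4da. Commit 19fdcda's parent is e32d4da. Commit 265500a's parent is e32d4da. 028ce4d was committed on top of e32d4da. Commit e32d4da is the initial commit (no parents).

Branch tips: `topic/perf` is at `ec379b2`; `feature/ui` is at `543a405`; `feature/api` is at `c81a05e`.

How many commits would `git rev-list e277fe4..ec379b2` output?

Reachable from ec379b2: {028ce4d, 19fdcda, 314d3db, 9c69792, e277fe4, e32d4da, ec379b2}.
Reachable from e277fe4: {e277fe4, e32d4da}.
In ec379b2's history but not e277fe4's: {028ce4d, 19fdcda, 314d3db, 9c69792, ec379b2} — 5 commits.

5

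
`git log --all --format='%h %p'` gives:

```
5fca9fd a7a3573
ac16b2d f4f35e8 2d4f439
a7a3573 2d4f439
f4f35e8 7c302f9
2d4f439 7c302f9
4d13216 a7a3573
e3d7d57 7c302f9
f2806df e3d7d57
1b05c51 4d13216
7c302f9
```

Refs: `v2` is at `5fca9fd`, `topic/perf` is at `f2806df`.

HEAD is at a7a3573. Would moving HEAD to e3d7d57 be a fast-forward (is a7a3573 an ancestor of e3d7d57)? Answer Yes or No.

A fast-forward from a7a3573 to e3d7d57 is possible iff a7a3573 is an ancestor of e3d7d57.
Ancestors of e3d7d57: {7c302f9, e3d7d57}.
a7a3573 is not among them, so fast-forward is not possible.

No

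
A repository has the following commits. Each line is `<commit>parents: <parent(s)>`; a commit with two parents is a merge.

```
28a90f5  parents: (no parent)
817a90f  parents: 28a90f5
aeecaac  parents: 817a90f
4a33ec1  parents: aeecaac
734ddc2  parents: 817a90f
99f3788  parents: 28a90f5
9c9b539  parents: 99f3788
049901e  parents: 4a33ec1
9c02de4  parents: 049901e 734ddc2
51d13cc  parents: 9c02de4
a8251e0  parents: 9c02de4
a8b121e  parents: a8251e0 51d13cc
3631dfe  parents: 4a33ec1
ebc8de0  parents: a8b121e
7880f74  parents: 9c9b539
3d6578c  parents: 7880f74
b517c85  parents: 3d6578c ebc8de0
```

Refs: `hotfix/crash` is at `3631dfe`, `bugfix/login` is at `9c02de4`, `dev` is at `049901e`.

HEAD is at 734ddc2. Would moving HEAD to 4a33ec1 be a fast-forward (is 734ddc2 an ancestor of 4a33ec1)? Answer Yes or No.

No

A fast-forward from 734ddc2 to 4a33ec1 is possible iff 734ddc2 is an ancestor of 4a33ec1.
Ancestors of 4a33ec1: {28a90f5, 4a33ec1, 817a90f, aeecaac}.
734ddc2 is not among them, so fast-forward is not possible.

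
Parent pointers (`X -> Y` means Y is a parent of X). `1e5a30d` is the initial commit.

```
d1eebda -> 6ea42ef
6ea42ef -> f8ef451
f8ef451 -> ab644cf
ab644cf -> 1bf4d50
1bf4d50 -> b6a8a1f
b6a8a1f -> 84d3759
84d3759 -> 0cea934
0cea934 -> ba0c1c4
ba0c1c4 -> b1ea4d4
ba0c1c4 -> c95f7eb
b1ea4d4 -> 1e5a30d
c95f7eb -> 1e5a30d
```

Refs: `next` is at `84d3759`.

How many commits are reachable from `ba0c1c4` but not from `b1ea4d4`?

2

Reachable from ba0c1c4: {1e5a30d, b1ea4d4, ba0c1c4, c95f7eb}.
Reachable from b1ea4d4: {1e5a30d, b1ea4d4}.
In ba0c1c4's history but not b1ea4d4's: {ba0c1c4, c95f7eb} — 2 commits.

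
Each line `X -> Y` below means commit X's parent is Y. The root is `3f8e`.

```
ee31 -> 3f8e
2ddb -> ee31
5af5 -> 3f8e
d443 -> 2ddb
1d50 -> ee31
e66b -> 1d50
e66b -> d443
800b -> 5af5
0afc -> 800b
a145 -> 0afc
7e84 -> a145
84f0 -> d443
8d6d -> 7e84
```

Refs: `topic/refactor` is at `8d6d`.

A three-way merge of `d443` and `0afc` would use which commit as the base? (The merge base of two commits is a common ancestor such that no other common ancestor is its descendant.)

Ancestors of d443: {2ddb, 3f8e, d443, ee31}.
Ancestors of 0afc: {0afc, 3f8e, 5af5, 800b}.
Common ancestors: {3f8e}.
The only common ancestor is 3f8e, so it is the merge base.

3f8e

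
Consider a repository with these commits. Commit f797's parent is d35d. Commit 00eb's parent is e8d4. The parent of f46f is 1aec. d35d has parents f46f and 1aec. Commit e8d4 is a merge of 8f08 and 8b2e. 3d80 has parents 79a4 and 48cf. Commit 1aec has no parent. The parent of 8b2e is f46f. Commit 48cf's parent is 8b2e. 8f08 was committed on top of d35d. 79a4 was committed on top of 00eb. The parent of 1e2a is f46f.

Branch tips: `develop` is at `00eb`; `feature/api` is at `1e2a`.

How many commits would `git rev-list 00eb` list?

7

Walking parent pointers from 00eb: reachable set = {00eb, 1aec, 8b2e, 8f08, d35d, e8d4, f46f}.
That is 7 commits.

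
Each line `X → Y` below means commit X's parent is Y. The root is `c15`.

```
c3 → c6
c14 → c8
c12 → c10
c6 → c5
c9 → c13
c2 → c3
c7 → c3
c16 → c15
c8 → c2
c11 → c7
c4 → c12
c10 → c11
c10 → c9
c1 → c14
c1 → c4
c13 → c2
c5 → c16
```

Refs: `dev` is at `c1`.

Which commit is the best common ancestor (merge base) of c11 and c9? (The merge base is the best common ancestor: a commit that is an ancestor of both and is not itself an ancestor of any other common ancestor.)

c3

Ancestors of c11: {c11, c15, c16, c3, c5, c6, c7}.
Ancestors of c9: {c13, c15, c16, c2, c3, c5, c6, c9}.
Common ancestors: {c15, c16, c3, c5, c6}.
Among these, c3 is not an ancestor of any other common ancestor — it is the merge base.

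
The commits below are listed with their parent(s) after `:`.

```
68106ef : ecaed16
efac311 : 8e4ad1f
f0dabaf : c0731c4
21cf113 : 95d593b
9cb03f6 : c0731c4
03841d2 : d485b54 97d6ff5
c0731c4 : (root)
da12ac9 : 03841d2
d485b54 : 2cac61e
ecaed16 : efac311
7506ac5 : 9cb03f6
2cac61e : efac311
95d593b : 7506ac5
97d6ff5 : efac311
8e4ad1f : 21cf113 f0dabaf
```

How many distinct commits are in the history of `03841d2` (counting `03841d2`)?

12

Walking parent pointers from 03841d2: reachable set = {03841d2, 21cf113, 2cac61e, 7506ac5, 8e4ad1f, 95d593b, 97d6ff5, 9cb03f6, c0731c4, d485b54, efac311, f0dabaf}.
That is 12 commits.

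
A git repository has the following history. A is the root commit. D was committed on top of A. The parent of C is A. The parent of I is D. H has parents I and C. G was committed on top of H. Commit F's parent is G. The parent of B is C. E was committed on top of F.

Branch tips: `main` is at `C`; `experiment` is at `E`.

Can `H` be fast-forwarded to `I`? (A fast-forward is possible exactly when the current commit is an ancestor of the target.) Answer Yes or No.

A fast-forward from H to I is possible iff H is an ancestor of I.
Ancestors of I: {A, D, I}.
H is not among them, so fast-forward is not possible.

No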